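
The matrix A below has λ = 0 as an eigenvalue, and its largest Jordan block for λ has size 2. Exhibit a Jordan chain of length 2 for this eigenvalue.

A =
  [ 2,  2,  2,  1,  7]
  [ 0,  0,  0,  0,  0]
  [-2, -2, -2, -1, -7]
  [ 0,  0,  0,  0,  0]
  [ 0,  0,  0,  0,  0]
A Jordan chain for λ = 0 of length 2:
v_1 = (2, 0, -2, 0, 0)ᵀ
v_2 = (1, 0, 0, 0, 0)ᵀ

Let N = A − (0)·I. We want v_2 with N^2 v_2 = 0 but N^1 v_2 ≠ 0; then v_{j-1} := N · v_j for j = 2, …, 2.

Pick v_2 = (1, 0, 0, 0, 0)ᵀ.
Then v_1 = N · v_2 = (2, 0, -2, 0, 0)ᵀ.

Sanity check: (A − (0)·I) v_1 = (0, 0, 0, 0, 0)ᵀ = 0. ✓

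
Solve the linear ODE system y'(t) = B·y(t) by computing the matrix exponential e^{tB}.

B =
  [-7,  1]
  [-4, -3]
e^{tB} =
  [-2*t*exp(-5*t) + exp(-5*t), t*exp(-5*t)]
  [-4*t*exp(-5*t), 2*t*exp(-5*t) + exp(-5*t)]

Strategy: write B = P · J · P⁻¹ where J is a Jordan canonical form, so e^{tB} = P · e^{tJ} · P⁻¹, and e^{tJ} can be computed block-by-block.

B has Jordan form
J =
  [-5,  1]
  [ 0, -5]
(up to reordering of blocks).

Per-block formulas:
  For a 2×2 Jordan block J_2(-5): exp(t · J_2(-5)) = e^(-5t)·(I + t·N), where N is the 2×2 nilpotent shift.

After assembling e^{tJ} and conjugating by P, we get:

e^{tB} =
  [-2*t*exp(-5*t) + exp(-5*t), t*exp(-5*t)]
  [-4*t*exp(-5*t), 2*t*exp(-5*t) + exp(-5*t)]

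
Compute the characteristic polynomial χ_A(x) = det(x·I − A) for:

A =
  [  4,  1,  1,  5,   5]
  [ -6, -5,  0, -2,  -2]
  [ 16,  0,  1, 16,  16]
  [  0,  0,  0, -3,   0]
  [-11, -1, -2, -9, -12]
x^5 + 15*x^4 + 90*x^3 + 270*x^2 + 405*x + 243

Expanding det(x·I − A) (e.g. by cofactor expansion or by noting that A is similar to its Jordan form J, which has the same characteristic polynomial as A) gives
  χ_A(x) = x^5 + 15*x^4 + 90*x^3 + 270*x^2 + 405*x + 243
which factors as (x + 3)^5. The eigenvalues (with algebraic multiplicities) are λ = -3 with multiplicity 5.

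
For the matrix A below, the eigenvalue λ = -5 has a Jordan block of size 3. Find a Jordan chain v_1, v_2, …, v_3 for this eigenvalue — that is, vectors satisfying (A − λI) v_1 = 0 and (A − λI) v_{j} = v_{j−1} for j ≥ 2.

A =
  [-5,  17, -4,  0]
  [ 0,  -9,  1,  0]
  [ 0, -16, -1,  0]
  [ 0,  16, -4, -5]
A Jordan chain for λ = -5 of length 3:
v_1 = (-4, 0, 0, 0)ᵀ
v_2 = (17, -4, -16, 16)ᵀ
v_3 = (0, 1, 0, 0)ᵀ

Let N = A − (-5)·I. We want v_3 with N^3 v_3 = 0 but N^2 v_3 ≠ 0; then v_{j-1} := N · v_j for j = 3, …, 2.

Pick v_3 = (0, 1, 0, 0)ᵀ.
Then v_2 = N · v_3 = (17, -4, -16, 16)ᵀ.
Then v_1 = N · v_2 = (-4, 0, 0, 0)ᵀ.

Sanity check: (A − (-5)·I) v_1 = (0, 0, 0, 0)ᵀ = 0. ✓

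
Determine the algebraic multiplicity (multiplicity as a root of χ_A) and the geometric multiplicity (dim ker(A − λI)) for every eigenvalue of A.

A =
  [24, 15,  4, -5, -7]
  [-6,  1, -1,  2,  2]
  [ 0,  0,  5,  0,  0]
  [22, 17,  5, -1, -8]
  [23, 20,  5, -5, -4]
λ = 5: alg = 5, geom = 2

Step 1 — factor the characteristic polynomial to read off the algebraic multiplicities:
  χ_A(x) = (x - 5)^5

Step 2 — compute geometric multiplicities via the rank-nullity identity g(λ) = n − rank(A − λI):
  rank(A − (5)·I) = 3, so dim ker(A − (5)·I) = n − 3 = 2

Summary:
  λ = 5: algebraic multiplicity = 5, geometric multiplicity = 2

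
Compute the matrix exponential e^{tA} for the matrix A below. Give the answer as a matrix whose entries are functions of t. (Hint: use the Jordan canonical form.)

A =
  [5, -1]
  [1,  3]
e^{tA} =
  [t*exp(4*t) + exp(4*t), -t*exp(4*t)]
  [t*exp(4*t), -t*exp(4*t) + exp(4*t)]

Strategy: write A = P · J · P⁻¹ where J is a Jordan canonical form, so e^{tA} = P · e^{tJ} · P⁻¹, and e^{tJ} can be computed block-by-block.

A has Jordan form
J =
  [4, 1]
  [0, 4]
(up to reordering of blocks).

Per-block formulas:
  For a 2×2 Jordan block J_2(4): exp(t · J_2(4)) = e^(4t)·(I + t·N), where N is the 2×2 nilpotent shift.

After assembling e^{tJ} and conjugating by P, we get:

e^{tA} =
  [t*exp(4*t) + exp(4*t), -t*exp(4*t)]
  [t*exp(4*t), -t*exp(4*t) + exp(4*t)]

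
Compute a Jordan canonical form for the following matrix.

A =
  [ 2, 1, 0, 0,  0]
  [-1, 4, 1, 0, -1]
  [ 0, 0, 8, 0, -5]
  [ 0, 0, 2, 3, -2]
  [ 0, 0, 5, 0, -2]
J_3(3) ⊕ J_1(3) ⊕ J_1(3)

The characteristic polynomial is
  det(x·I − A) = x^5 - 15*x^4 + 90*x^3 - 270*x^2 + 405*x - 243 = (x - 3)^5

Eigenvalues and multiplicities (the geometric multiplicity of λ is n − rank(A − λI), which equals the number of Jordan blocks for λ):
  λ = 3: algebraic multiplicity = 5, geometric multiplicity = 3

Determining the block sizes for each eigenvalue:
  λ = 3: with am = 5 and gm = 3, the partition is not yet determined (e.g. several partitions of 5 into 3 parts exist). Let N = A − (3)·I. Computing rank(N^1) = 2, rank(N^2) = 1, rank(N^3) = 0; the number of blocks of size ≥ j is rank(N^{j−1}) − rank(N^j), giving [3, 1, 1]. So we have 1 block(s) of size 3, 2 block(s) of size 1 → block sizes [3, 1, 1]

Assembling the blocks gives a Jordan form
J =
  [3, 1, 0, 0, 0]
  [0, 3, 1, 0, 0]
  [0, 0, 3, 0, 0]
  [0, 0, 0, 3, 0]
  [0, 0, 0, 0, 3]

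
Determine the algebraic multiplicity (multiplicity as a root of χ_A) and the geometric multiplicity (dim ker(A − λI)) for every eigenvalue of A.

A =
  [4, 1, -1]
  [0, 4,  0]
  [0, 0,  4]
λ = 4: alg = 3, geom = 2

Step 1 — factor the characteristic polynomial to read off the algebraic multiplicities:
  χ_A(x) = (x - 4)^3

Step 2 — compute geometric multiplicities via the rank-nullity identity g(λ) = n − rank(A − λI):
  rank(A − (4)·I) = 1, so dim ker(A − (4)·I) = n − 1 = 2

Summary:
  λ = 4: algebraic multiplicity = 3, geometric multiplicity = 2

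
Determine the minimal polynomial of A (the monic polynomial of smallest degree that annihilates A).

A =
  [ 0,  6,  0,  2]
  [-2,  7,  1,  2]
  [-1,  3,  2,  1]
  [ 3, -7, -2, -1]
x^3 - 6*x^2 + 12*x - 8

The characteristic polynomial is χ_A(x) = (x - 2)^4, so the eigenvalues are known. The minimal polynomial is
  m_A(x) = Π_λ (x − λ)^{k_λ}
where k_λ is the size of the *largest* Jordan block for λ (equivalently, the smallest k with (A − λI)^k v = 0 for every generalised eigenvector v of λ).

  λ = 2: largest Jordan block has size 3, contributing (x − 2)^3

So m_A(x) = (x - 2)^3 = x^3 - 6*x^2 + 12*x - 8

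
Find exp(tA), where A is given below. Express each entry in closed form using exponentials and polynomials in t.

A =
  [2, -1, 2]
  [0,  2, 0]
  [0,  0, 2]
e^{tA} =
  [exp(2*t), -t*exp(2*t), 2*t*exp(2*t)]
  [0, exp(2*t), 0]
  [0, 0, exp(2*t)]

Strategy: write A = P · J · P⁻¹ where J is a Jordan canonical form, so e^{tA} = P · e^{tJ} · P⁻¹, and e^{tJ} can be computed block-by-block.

A has Jordan form
J =
  [2, 1, 0]
  [0, 2, 0]
  [0, 0, 2]
(up to reordering of blocks).

Per-block formulas:
  For a 2×2 Jordan block J_2(2): exp(t · J_2(2)) = e^(2t)·(I + t·N), where N is the 2×2 nilpotent shift.
  For a 1×1 block at λ = 2: exp(t · [2]) = [e^(2t)].

After assembling e^{tJ} and conjugating by P, we get:

e^{tA} =
  [exp(2*t), -t*exp(2*t), 2*t*exp(2*t)]
  [0, exp(2*t), 0]
  [0, 0, exp(2*t)]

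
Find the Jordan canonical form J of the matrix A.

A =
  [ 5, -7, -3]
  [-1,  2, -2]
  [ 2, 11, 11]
J_3(6)

The characteristic polynomial is
  det(x·I − A) = x^3 - 18*x^2 + 108*x - 216 = (x - 6)^3

Eigenvalues and multiplicities (the geometric multiplicity of λ is n − rank(A − λI), which equals the number of Jordan blocks for λ):
  λ = 6: algebraic multiplicity = 3, geometric multiplicity = 1

Determining the block sizes for each eigenvalue:
  λ = 6: one block (gm = 1), so the single block has size am = 3 → block sizes [3]

Assembling the blocks gives a Jordan form
J =
  [6, 1, 0]
  [0, 6, 1]
  [0, 0, 6]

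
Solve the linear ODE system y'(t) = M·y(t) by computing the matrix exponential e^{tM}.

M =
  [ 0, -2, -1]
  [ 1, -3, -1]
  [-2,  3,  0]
e^{tM} =
  [t^2*exp(-t)/2 + t*exp(-t) + exp(-t), -t^2*exp(-t)/2 - 2*t*exp(-t), -t*exp(-t)]
  [t^2*exp(-t)/2 + t*exp(-t), -t^2*exp(-t)/2 - 2*t*exp(-t) + exp(-t), -t*exp(-t)]
  [-t^2*exp(-t)/2 - 2*t*exp(-t), t^2*exp(-t)/2 + 3*t*exp(-t), t*exp(-t) + exp(-t)]

Strategy: write M = P · J · P⁻¹ where J is a Jordan canonical form, so e^{tM} = P · e^{tJ} · P⁻¹, and e^{tJ} can be computed block-by-block.

M has Jordan form
J =
  [-1,  1,  0]
  [ 0, -1,  1]
  [ 0,  0, -1]
(up to reordering of blocks).

Per-block formulas:
  For a 3×3 Jordan block J_3(-1): exp(t · J_3(-1)) = e^(-1t)·(I + t·N + (t^2/2)·N^2), where N is the 3×3 nilpotent shift.

After assembling e^{tJ} and conjugating by P, we get:

e^{tM} =
  [t^2*exp(-t)/2 + t*exp(-t) + exp(-t), -t^2*exp(-t)/2 - 2*t*exp(-t), -t*exp(-t)]
  [t^2*exp(-t)/2 + t*exp(-t), -t^2*exp(-t)/2 - 2*t*exp(-t) + exp(-t), -t*exp(-t)]
  [-t^2*exp(-t)/2 - 2*t*exp(-t), t^2*exp(-t)/2 + 3*t*exp(-t), t*exp(-t) + exp(-t)]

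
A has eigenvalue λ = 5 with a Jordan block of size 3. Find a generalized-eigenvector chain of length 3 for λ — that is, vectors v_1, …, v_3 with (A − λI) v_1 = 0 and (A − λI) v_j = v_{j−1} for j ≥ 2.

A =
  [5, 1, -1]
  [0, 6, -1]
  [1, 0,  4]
A Jordan chain for λ = 5 of length 3:
v_1 = (-1, -1, -1)ᵀ
v_2 = (0, 0, 1)ᵀ
v_3 = (1, 0, 0)ᵀ

Let N = A − (5)·I. We want v_3 with N^3 v_3 = 0 but N^2 v_3 ≠ 0; then v_{j-1} := N · v_j for j = 3, …, 2.

Pick v_3 = (1, 0, 0)ᵀ.
Then v_2 = N · v_3 = (0, 0, 1)ᵀ.
Then v_1 = N · v_2 = (-1, -1, -1)ᵀ.

Sanity check: (A − (5)·I) v_1 = (0, 0, 0)ᵀ = 0. ✓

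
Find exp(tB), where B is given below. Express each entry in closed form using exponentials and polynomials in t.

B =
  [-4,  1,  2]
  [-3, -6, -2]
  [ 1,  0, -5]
e^{tB} =
  [t*exp(-5*t) + exp(-5*t), t*exp(-5*t), 2*t*exp(-5*t)]
  [-t^2*exp(-5*t) - 3*t*exp(-5*t), -t^2*exp(-5*t) - t*exp(-5*t) + exp(-5*t), -2*t^2*exp(-5*t) - 2*t*exp(-5*t)]
  [t^2*exp(-5*t)/2 + t*exp(-5*t), t^2*exp(-5*t)/2, t^2*exp(-5*t) + exp(-5*t)]

Strategy: write B = P · J · P⁻¹ where J is a Jordan canonical form, so e^{tB} = P · e^{tJ} · P⁻¹, and e^{tJ} can be computed block-by-block.

B has Jordan form
J =
  [-5,  1,  0]
  [ 0, -5,  1]
  [ 0,  0, -5]
(up to reordering of blocks).

Per-block formulas:
  For a 3×3 Jordan block J_3(-5): exp(t · J_3(-5)) = e^(-5t)·(I + t·N + (t^2/2)·N^2), where N is the 3×3 nilpotent shift.

After assembling e^{tJ} and conjugating by P, we get:

e^{tB} =
  [t*exp(-5*t) + exp(-5*t), t*exp(-5*t), 2*t*exp(-5*t)]
  [-t^2*exp(-5*t) - 3*t*exp(-5*t), -t^2*exp(-5*t) - t*exp(-5*t) + exp(-5*t), -2*t^2*exp(-5*t) - 2*t*exp(-5*t)]
  [t^2*exp(-5*t)/2 + t*exp(-5*t), t^2*exp(-5*t)/2, t^2*exp(-5*t) + exp(-5*t)]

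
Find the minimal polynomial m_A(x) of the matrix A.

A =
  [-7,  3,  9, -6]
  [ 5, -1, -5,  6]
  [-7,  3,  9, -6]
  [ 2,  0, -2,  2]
x^3 - x^2 - 2*x

The characteristic polynomial is χ_A(x) = x*(x - 2)^2*(x + 1), so the eigenvalues are known. The minimal polynomial is
  m_A(x) = Π_λ (x − λ)^{k_λ}
where k_λ is the size of the *largest* Jordan block for λ (equivalently, the smallest k with (A − λI)^k v = 0 for every generalised eigenvector v of λ).

  λ = -1: largest Jordan block has size 1, contributing (x + 1)
  λ = 0: largest Jordan block has size 1, contributing (x − 0)
  λ = 2: largest Jordan block has size 1, contributing (x − 2)

So m_A(x) = x*(x - 2)*(x + 1) = x^3 - x^2 - 2*x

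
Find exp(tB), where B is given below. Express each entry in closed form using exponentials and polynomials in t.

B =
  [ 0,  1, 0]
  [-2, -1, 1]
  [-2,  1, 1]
e^{tB} =
  [1 - t^2, -t^2/2 + t, t^2/2]
  [-2*t, 1 - t, t]
  [-2*t^2 - 2*t, -t^2 + t, t^2 + t + 1]

Strategy: write B = P · J · P⁻¹ where J is a Jordan canonical form, so e^{tB} = P · e^{tJ} · P⁻¹, and e^{tJ} can be computed block-by-block.

B has Jordan form
J =
  [0, 1, 0]
  [0, 0, 1]
  [0, 0, 0]
(up to reordering of blocks).

Per-block formulas:
  For a 3×3 Jordan block J_3(0): exp(t · J_3(0)) = e^(0t)·(I + t·N + (t^2/2)·N^2), where N is the 3×3 nilpotent shift.

After assembling e^{tJ} and conjugating by P, we get:

e^{tB} =
  [1 - t^2, -t^2/2 + t, t^2/2]
  [-2*t, 1 - t, t]
  [-2*t^2 - 2*t, -t^2 + t, t^2 + t + 1]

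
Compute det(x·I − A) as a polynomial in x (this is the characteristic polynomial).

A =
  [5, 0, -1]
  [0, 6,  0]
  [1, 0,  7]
x^3 - 18*x^2 + 108*x - 216

Expanding det(x·I − A) (e.g. by cofactor expansion or by noting that A is similar to its Jordan form J, which has the same characteristic polynomial as A) gives
  χ_A(x) = x^3 - 18*x^2 + 108*x - 216
which factors as (x - 6)^3. The eigenvalues (with algebraic multiplicities) are λ = 6 with multiplicity 3.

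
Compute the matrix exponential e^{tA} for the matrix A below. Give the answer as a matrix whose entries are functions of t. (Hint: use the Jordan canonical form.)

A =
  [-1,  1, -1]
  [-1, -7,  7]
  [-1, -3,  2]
e^{tA} =
  [t^2*exp(-2*t)/2 + t*exp(-2*t) + exp(-2*t), -t^2*exp(-2*t)/2 + t*exp(-2*t), t^2*exp(-2*t) - t*exp(-2*t)]
  [-3*t^2*exp(-2*t)/2 - t*exp(-2*t), 3*t^2*exp(-2*t)/2 - 5*t*exp(-2*t) + exp(-2*t), -3*t^2*exp(-2*t) + 7*t*exp(-2*t)]
  [-t^2*exp(-2*t) - t*exp(-2*t), t^2*exp(-2*t) - 3*t*exp(-2*t), -2*t^2*exp(-2*t) + 4*t*exp(-2*t) + exp(-2*t)]

Strategy: write A = P · J · P⁻¹ where J is a Jordan canonical form, so e^{tA} = P · e^{tJ} · P⁻¹, and e^{tJ} can be computed block-by-block.

A has Jordan form
J =
  [-2,  1,  0]
  [ 0, -2,  1]
  [ 0,  0, -2]
(up to reordering of blocks).

Per-block formulas:
  For a 3×3 Jordan block J_3(-2): exp(t · J_3(-2)) = e^(-2t)·(I + t·N + (t^2/2)·N^2), where N is the 3×3 nilpotent shift.

After assembling e^{tJ} and conjugating by P, we get:

e^{tA} =
  [t^2*exp(-2*t)/2 + t*exp(-2*t) + exp(-2*t), -t^2*exp(-2*t)/2 + t*exp(-2*t), t^2*exp(-2*t) - t*exp(-2*t)]
  [-3*t^2*exp(-2*t)/2 - t*exp(-2*t), 3*t^2*exp(-2*t)/2 - 5*t*exp(-2*t) + exp(-2*t), -3*t^2*exp(-2*t) + 7*t*exp(-2*t)]
  [-t^2*exp(-2*t) - t*exp(-2*t), t^2*exp(-2*t) - 3*t*exp(-2*t), -2*t^2*exp(-2*t) + 4*t*exp(-2*t) + exp(-2*t)]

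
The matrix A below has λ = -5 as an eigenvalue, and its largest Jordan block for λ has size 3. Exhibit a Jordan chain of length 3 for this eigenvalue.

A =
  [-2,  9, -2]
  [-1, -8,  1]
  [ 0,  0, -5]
A Jordan chain for λ = -5 of length 3:
v_1 = (3, -1, 0)ᵀ
v_2 = (-2, 1, 0)ᵀ
v_3 = (0, 0, 1)ᵀ

Let N = A − (-5)·I. We want v_3 with N^3 v_3 = 0 but N^2 v_3 ≠ 0; then v_{j-1} := N · v_j for j = 3, …, 2.

Pick v_3 = (0, 0, 1)ᵀ.
Then v_2 = N · v_3 = (-2, 1, 0)ᵀ.
Then v_1 = N · v_2 = (3, -1, 0)ᵀ.

Sanity check: (A − (-5)·I) v_1 = (0, 0, 0)ᵀ = 0. ✓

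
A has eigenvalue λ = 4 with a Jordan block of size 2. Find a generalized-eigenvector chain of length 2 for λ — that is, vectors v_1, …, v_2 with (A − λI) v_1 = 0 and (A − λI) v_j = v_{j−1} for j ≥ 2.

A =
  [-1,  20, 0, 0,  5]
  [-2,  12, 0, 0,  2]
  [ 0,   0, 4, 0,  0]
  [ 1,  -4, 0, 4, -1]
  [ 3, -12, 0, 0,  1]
A Jordan chain for λ = 4 of length 2:
v_1 = (-5, -2, 0, 1, 3)ᵀ
v_2 = (1, 0, 0, 0, 0)ᵀ

Let N = A − (4)·I. We want v_2 with N^2 v_2 = 0 but N^1 v_2 ≠ 0; then v_{j-1} := N · v_j for j = 2, …, 2.

Pick v_2 = (1, 0, 0, 0, 0)ᵀ.
Then v_1 = N · v_2 = (-5, -2, 0, 1, 3)ᵀ.

Sanity check: (A − (4)·I) v_1 = (0, 0, 0, 0, 0)ᵀ = 0. ✓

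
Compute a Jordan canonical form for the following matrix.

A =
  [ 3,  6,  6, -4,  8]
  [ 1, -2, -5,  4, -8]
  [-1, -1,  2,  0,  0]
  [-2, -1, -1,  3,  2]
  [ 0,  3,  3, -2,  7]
J_1(1) ⊕ J_2(3) ⊕ J_2(3)

The characteristic polynomial is
  det(x·I − A) = x^5 - 13*x^4 + 66*x^3 - 162*x^2 + 189*x - 81 = (x - 3)^4*(x - 1)

Eigenvalues and multiplicities (the geometric multiplicity of λ is n − rank(A − λI), which equals the number of Jordan blocks for λ):
  λ = 1: algebraic multiplicity = 1, geometric multiplicity = 1
  λ = 3: algebraic multiplicity = 4, geometric multiplicity = 2

Determining the block sizes for each eigenvalue:
  λ = 1: one block (gm = 1), so the single block has size am = 1 → block sizes [1]
  λ = 3: with am = 4 and gm = 2, the partition is not yet determined (e.g. several partitions of 4 into 2 parts exist). Let N = A − (3)·I. Computing rank(N^1) = 3, rank(N^2) = 1; the number of blocks of size ≥ j is rank(N^{j−1}) − rank(N^j), giving [2, 2]. So we have 2 block(s) of size 2 → block sizes [2, 2]

Assembling the blocks gives a Jordan form
J =
  [1, 0, 0, 0, 0]
  [0, 3, 1, 0, 0]
  [0, 0, 3, 0, 0]
  [0, 0, 0, 3, 1]
  [0, 0, 0, 0, 3]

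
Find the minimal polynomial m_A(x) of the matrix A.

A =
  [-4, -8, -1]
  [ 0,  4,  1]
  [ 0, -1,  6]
x^3 - 6*x^2 - 15*x + 100

The characteristic polynomial is χ_A(x) = (x - 5)^2*(x + 4), so the eigenvalues are known. The minimal polynomial is
  m_A(x) = Π_λ (x − λ)^{k_λ}
where k_λ is the size of the *largest* Jordan block for λ (equivalently, the smallest k with (A − λI)^k v = 0 for every generalised eigenvector v of λ).

  λ = -4: largest Jordan block has size 1, contributing (x + 4)
  λ = 5: largest Jordan block has size 2, contributing (x − 5)^2

So m_A(x) = (x - 5)^2*(x + 4) = x^3 - 6*x^2 - 15*x + 100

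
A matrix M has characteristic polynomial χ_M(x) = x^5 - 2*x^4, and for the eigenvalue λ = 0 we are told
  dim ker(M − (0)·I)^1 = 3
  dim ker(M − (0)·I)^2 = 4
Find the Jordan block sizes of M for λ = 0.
Block sizes for λ = 0: [2, 1, 1]

From the dimensions of kernels of powers, the number of Jordan blocks of size at least j is d_j − d_{j−1} where d_j = dim ker(N^j) (with d_0 = 0). Computing the differences gives [3, 1].
The number of blocks of size exactly k is (#blocks of size ≥ k) − (#blocks of size ≥ k + 1), so the partition is: 2 block(s) of size 1, 1 block(s) of size 2.
In nonincreasing order the block sizes are [2, 1, 1].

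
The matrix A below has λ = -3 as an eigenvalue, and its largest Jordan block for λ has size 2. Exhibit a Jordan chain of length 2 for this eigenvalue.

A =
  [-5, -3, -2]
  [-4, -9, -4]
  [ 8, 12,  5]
A Jordan chain for λ = -3 of length 2:
v_1 = (-2, -4, 8)ᵀ
v_2 = (1, 0, 0)ᵀ

Let N = A − (-3)·I. We want v_2 with N^2 v_2 = 0 but N^1 v_2 ≠ 0; then v_{j-1} := N · v_j for j = 2, …, 2.

Pick v_2 = (1, 0, 0)ᵀ.
Then v_1 = N · v_2 = (-2, -4, 8)ᵀ.

Sanity check: (A − (-3)·I) v_1 = (0, 0, 0)ᵀ = 0. ✓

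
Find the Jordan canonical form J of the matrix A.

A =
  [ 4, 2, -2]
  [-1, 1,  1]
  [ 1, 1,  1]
J_2(2) ⊕ J_1(2)

The characteristic polynomial is
  det(x·I − A) = x^3 - 6*x^2 + 12*x - 8 = (x - 2)^3

Eigenvalues and multiplicities (the geometric multiplicity of λ is n − rank(A − λI), which equals the number of Jordan blocks for λ):
  λ = 2: algebraic multiplicity = 3, geometric multiplicity = 2

Determining the block sizes for each eigenvalue:
  λ = 2: 2 blocks summing to 3 forces exactly one block of size 2 and the rest size 1 → block sizes [2, 1]

Assembling the blocks gives a Jordan form
J =
  [2, 1, 0]
  [0, 2, 0]
  [0, 0, 2]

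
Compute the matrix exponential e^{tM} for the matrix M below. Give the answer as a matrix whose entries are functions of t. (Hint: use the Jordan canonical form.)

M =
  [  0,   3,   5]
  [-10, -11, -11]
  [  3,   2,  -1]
e^{tM} =
  [t^2*exp(-4*t)/2 + 4*t*exp(-4*t) + exp(-4*t), t^2*exp(-4*t)/2 + 3*t*exp(-4*t), t^2*exp(-4*t) + 5*t*exp(-4*t)]
  [-3*t^2*exp(-4*t)/2 - 10*t*exp(-4*t), -3*t^2*exp(-4*t)/2 - 7*t*exp(-4*t) + exp(-4*t), -3*t^2*exp(-4*t) - 11*t*exp(-4*t)]
  [t^2*exp(-4*t)/2 + 3*t*exp(-4*t), t^2*exp(-4*t)/2 + 2*t*exp(-4*t), t^2*exp(-4*t) + 3*t*exp(-4*t) + exp(-4*t)]

Strategy: write M = P · J · P⁻¹ where J is a Jordan canonical form, so e^{tM} = P · e^{tJ} · P⁻¹, and e^{tJ} can be computed block-by-block.

M has Jordan form
J =
  [-4,  1,  0]
  [ 0, -4,  1]
  [ 0,  0, -4]
(up to reordering of blocks).

Per-block formulas:
  For a 3×3 Jordan block J_3(-4): exp(t · J_3(-4)) = e^(-4t)·(I + t·N + (t^2/2)·N^2), where N is the 3×3 nilpotent shift.

After assembling e^{tJ} and conjugating by P, we get:

e^{tM} =
  [t^2*exp(-4*t)/2 + 4*t*exp(-4*t) + exp(-4*t), t^2*exp(-4*t)/2 + 3*t*exp(-4*t), t^2*exp(-4*t) + 5*t*exp(-4*t)]
  [-3*t^2*exp(-4*t)/2 - 10*t*exp(-4*t), -3*t^2*exp(-4*t)/2 - 7*t*exp(-4*t) + exp(-4*t), -3*t^2*exp(-4*t) - 11*t*exp(-4*t)]
  [t^2*exp(-4*t)/2 + 3*t*exp(-4*t), t^2*exp(-4*t)/2 + 2*t*exp(-4*t), t^2*exp(-4*t) + 3*t*exp(-4*t) + exp(-4*t)]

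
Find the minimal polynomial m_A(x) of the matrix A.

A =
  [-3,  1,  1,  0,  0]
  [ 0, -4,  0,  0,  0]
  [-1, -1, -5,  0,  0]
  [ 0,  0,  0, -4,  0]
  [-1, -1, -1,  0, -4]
x^2 + 8*x + 16

The characteristic polynomial is χ_A(x) = (x + 4)^5, so the eigenvalues are known. The minimal polynomial is
  m_A(x) = Π_λ (x − λ)^{k_λ}
where k_λ is the size of the *largest* Jordan block for λ (equivalently, the smallest k with (A − λI)^k v = 0 for every generalised eigenvector v of λ).

  λ = -4: largest Jordan block has size 2, contributing (x + 4)^2

So m_A(x) = (x + 4)^2 = x^2 + 8*x + 16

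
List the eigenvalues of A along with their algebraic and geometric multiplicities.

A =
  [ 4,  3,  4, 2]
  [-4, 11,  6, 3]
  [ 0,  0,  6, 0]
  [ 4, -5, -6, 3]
λ = 6: alg = 4, geom = 2

Step 1 — factor the characteristic polynomial to read off the algebraic multiplicities:
  χ_A(x) = (x - 6)^4

Step 2 — compute geometric multiplicities via the rank-nullity identity g(λ) = n − rank(A − λI):
  rank(A − (6)·I) = 2, so dim ker(A − (6)·I) = n − 2 = 2

Summary:
  λ = 6: algebraic multiplicity = 4, geometric multiplicity = 2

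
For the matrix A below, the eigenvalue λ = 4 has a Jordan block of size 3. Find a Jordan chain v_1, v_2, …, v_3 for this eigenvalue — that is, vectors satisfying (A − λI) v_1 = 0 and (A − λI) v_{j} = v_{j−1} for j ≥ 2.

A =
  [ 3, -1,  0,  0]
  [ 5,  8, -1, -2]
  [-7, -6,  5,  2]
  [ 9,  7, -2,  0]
A Jordan chain for λ = 4 of length 3:
v_1 = (-4, 4, -12, 4)ᵀ
v_2 = (-1, 5, -7, 9)ᵀ
v_3 = (1, 0, 0, 0)ᵀ

Let N = A − (4)·I. We want v_3 with N^3 v_3 = 0 but N^2 v_3 ≠ 0; then v_{j-1} := N · v_j for j = 3, …, 2.

Pick v_3 = (1, 0, 0, 0)ᵀ.
Then v_2 = N · v_3 = (-1, 5, -7, 9)ᵀ.
Then v_1 = N · v_2 = (-4, 4, -12, 4)ᵀ.

Sanity check: (A − (4)·I) v_1 = (0, 0, 0, 0)ᵀ = 0. ✓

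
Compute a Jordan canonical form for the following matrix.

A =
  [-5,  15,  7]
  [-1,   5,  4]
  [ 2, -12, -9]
J_2(-4) ⊕ J_1(-1)

The characteristic polynomial is
  det(x·I − A) = x^3 + 9*x^2 + 24*x + 16 = (x + 1)*(x + 4)^2

Eigenvalues and multiplicities (the geometric multiplicity of λ is n − rank(A − λI), which equals the number of Jordan blocks for λ):
  λ = -4: algebraic multiplicity = 2, geometric multiplicity = 1
  λ = -1: algebraic multiplicity = 1, geometric multiplicity = 1

Determining the block sizes for each eigenvalue:
  λ = -4: one block (gm = 1), so the single block has size am = 2 → block sizes [2]
  λ = -1: one block (gm = 1), so the single block has size am = 1 → block sizes [1]

Assembling the blocks gives a Jordan form
J =
  [-4,  1,  0]
  [ 0, -4,  0]
  [ 0,  0, -1]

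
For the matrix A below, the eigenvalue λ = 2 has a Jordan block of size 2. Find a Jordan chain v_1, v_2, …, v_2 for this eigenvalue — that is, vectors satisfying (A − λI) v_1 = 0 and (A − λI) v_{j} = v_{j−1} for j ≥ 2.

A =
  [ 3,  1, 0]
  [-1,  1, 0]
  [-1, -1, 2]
A Jordan chain for λ = 2 of length 2:
v_1 = (1, -1, -1)ᵀ
v_2 = (1, 0, 0)ᵀ

Let N = A − (2)·I. We want v_2 with N^2 v_2 = 0 but N^1 v_2 ≠ 0; then v_{j-1} := N · v_j for j = 2, …, 2.

Pick v_2 = (1, 0, 0)ᵀ.
Then v_1 = N · v_2 = (1, -1, -1)ᵀ.

Sanity check: (A − (2)·I) v_1 = (0, 0, 0)ᵀ = 0. ✓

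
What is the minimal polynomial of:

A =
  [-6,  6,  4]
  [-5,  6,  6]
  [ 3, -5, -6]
x^3 + 6*x^2 + 12*x + 8

The characteristic polynomial is χ_A(x) = (x + 2)^3, so the eigenvalues are known. The minimal polynomial is
  m_A(x) = Π_λ (x − λ)^{k_λ}
where k_λ is the size of the *largest* Jordan block for λ (equivalently, the smallest k with (A − λI)^k v = 0 for every generalised eigenvector v of λ).

  λ = -2: largest Jordan block has size 3, contributing (x + 2)^3

So m_A(x) = (x + 2)^3 = x^3 + 6*x^2 + 12*x + 8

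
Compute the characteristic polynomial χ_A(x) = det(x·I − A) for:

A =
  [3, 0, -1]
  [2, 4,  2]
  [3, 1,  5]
x^3 - 12*x^2 + 48*x - 64

Expanding det(x·I − A) (e.g. by cofactor expansion or by noting that A is similar to its Jordan form J, which has the same characteristic polynomial as A) gives
  χ_A(x) = x^3 - 12*x^2 + 48*x - 64
which factors as (x - 4)^3. The eigenvalues (with algebraic multiplicities) are λ = 4 with multiplicity 3.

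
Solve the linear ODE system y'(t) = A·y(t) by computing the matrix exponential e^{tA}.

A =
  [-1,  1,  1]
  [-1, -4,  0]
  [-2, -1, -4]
e^{tA} =
  [t^2*exp(-3*t)/2 + 2*t*exp(-3*t) + exp(-3*t), t*exp(-3*t), t^2*exp(-3*t)/2 + t*exp(-3*t)]
  [-t^2*exp(-3*t)/2 - t*exp(-3*t), -t*exp(-3*t) + exp(-3*t), -t^2*exp(-3*t)/2]
  [-t^2*exp(-3*t)/2 - 2*t*exp(-3*t), -t*exp(-3*t), -t^2*exp(-3*t)/2 - t*exp(-3*t) + exp(-3*t)]

Strategy: write A = P · J · P⁻¹ where J is a Jordan canonical form, so e^{tA} = P · e^{tJ} · P⁻¹, and e^{tJ} can be computed block-by-block.

A has Jordan form
J =
  [-3,  1,  0]
  [ 0, -3,  1]
  [ 0,  0, -3]
(up to reordering of blocks).

Per-block formulas:
  For a 3×3 Jordan block J_3(-3): exp(t · J_3(-3)) = e^(-3t)·(I + t·N + (t^2/2)·N^2), where N is the 3×3 nilpotent shift.

After assembling e^{tJ} and conjugating by P, we get:

e^{tA} =
  [t^2*exp(-3*t)/2 + 2*t*exp(-3*t) + exp(-3*t), t*exp(-3*t), t^2*exp(-3*t)/2 + t*exp(-3*t)]
  [-t^2*exp(-3*t)/2 - t*exp(-3*t), -t*exp(-3*t) + exp(-3*t), -t^2*exp(-3*t)/2]
  [-t^2*exp(-3*t)/2 - 2*t*exp(-3*t), -t*exp(-3*t), -t^2*exp(-3*t)/2 - t*exp(-3*t) + exp(-3*t)]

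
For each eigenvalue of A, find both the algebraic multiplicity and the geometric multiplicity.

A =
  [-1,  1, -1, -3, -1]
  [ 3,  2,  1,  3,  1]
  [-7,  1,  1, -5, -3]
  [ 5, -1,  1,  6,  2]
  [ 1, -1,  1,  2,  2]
λ = 2: alg = 5, geom = 2

Step 1 — factor the characteristic polynomial to read off the algebraic multiplicities:
  χ_A(x) = (x - 2)^5

Step 2 — compute geometric multiplicities via the rank-nullity identity g(λ) = n − rank(A − λI):
  rank(A − (2)·I) = 3, so dim ker(A − (2)·I) = n − 3 = 2

Summary:
  λ = 2: algebraic multiplicity = 5, geometric multiplicity = 2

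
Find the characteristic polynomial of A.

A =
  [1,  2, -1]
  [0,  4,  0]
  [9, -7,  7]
x^3 - 12*x^2 + 48*x - 64

Expanding det(x·I − A) (e.g. by cofactor expansion or by noting that A is similar to its Jordan form J, which has the same characteristic polynomial as A) gives
  χ_A(x) = x^3 - 12*x^2 + 48*x - 64
which factors as (x - 4)^3. The eigenvalues (with algebraic multiplicities) are λ = 4 with multiplicity 3.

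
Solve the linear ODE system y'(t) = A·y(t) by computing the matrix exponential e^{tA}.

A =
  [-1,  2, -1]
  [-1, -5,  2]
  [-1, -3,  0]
e^{tA} =
  [t*exp(-2*t) + exp(-2*t), -t^2*exp(-2*t)/2 + 2*t*exp(-2*t), t^2*exp(-2*t)/2 - t*exp(-2*t)]
  [-t*exp(-2*t), t^2*exp(-2*t)/2 - 3*t*exp(-2*t) + exp(-2*t), -t^2*exp(-2*t)/2 + 2*t*exp(-2*t)]
  [-t*exp(-2*t), t^2*exp(-2*t)/2 - 3*t*exp(-2*t), -t^2*exp(-2*t)/2 + 2*t*exp(-2*t) + exp(-2*t)]

Strategy: write A = P · J · P⁻¹ where J is a Jordan canonical form, so e^{tA} = P · e^{tJ} · P⁻¹, and e^{tJ} can be computed block-by-block.

A has Jordan form
J =
  [-2,  1,  0]
  [ 0, -2,  1]
  [ 0,  0, -2]
(up to reordering of blocks).

Per-block formulas:
  For a 3×3 Jordan block J_3(-2): exp(t · J_3(-2)) = e^(-2t)·(I + t·N + (t^2/2)·N^2), where N is the 3×3 nilpotent shift.

After assembling e^{tJ} and conjugating by P, we get:

e^{tA} =
  [t*exp(-2*t) + exp(-2*t), -t^2*exp(-2*t)/2 + 2*t*exp(-2*t), t^2*exp(-2*t)/2 - t*exp(-2*t)]
  [-t*exp(-2*t), t^2*exp(-2*t)/2 - 3*t*exp(-2*t) + exp(-2*t), -t^2*exp(-2*t)/2 + 2*t*exp(-2*t)]
  [-t*exp(-2*t), t^2*exp(-2*t)/2 - 3*t*exp(-2*t), -t^2*exp(-2*t)/2 + 2*t*exp(-2*t) + exp(-2*t)]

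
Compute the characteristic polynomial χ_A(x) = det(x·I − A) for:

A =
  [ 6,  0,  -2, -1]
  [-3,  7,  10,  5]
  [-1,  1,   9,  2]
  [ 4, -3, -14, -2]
x^4 - 20*x^3 + 150*x^2 - 500*x + 625

Expanding det(x·I − A) (e.g. by cofactor expansion or by noting that A is similar to its Jordan form J, which has the same characteristic polynomial as A) gives
  χ_A(x) = x^4 - 20*x^3 + 150*x^2 - 500*x + 625
which factors as (x - 5)^4. The eigenvalues (with algebraic multiplicities) are λ = 5 with multiplicity 4.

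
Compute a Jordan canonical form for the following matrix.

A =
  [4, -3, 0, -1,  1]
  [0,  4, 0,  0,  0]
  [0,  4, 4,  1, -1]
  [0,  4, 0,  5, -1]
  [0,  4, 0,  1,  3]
J_2(4) ⊕ J_2(4) ⊕ J_1(4)

The characteristic polynomial is
  det(x·I − A) = x^5 - 20*x^4 + 160*x^3 - 640*x^2 + 1280*x - 1024 = (x - 4)^5

Eigenvalues and multiplicities (the geometric multiplicity of λ is n − rank(A − λI), which equals the number of Jordan blocks for λ):
  λ = 4: algebraic multiplicity = 5, geometric multiplicity = 3

Determining the block sizes for each eigenvalue:
  λ = 4: with am = 5 and gm = 3, the partition is not yet determined (e.g. several partitions of 5 into 3 parts exist). Let N = A − (4)·I. Computing rank(N^1) = 2, rank(N^2) = 0; the number of blocks of size ≥ j is rank(N^{j−1}) − rank(N^j), giving [3, 2]. So we have 2 block(s) of size 2, 1 block(s) of size 1 → block sizes [2, 2, 1]

Assembling the blocks gives a Jordan form
J =
  [4, 1, 0, 0, 0]
  [0, 4, 0, 0, 0]
  [0, 0, 4, 1, 0]
  [0, 0, 0, 4, 0]
  [0, 0, 0, 0, 4]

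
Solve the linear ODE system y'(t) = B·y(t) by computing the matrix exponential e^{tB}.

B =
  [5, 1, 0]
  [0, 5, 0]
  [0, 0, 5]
e^{tB} =
  [exp(5*t), t*exp(5*t), 0]
  [0, exp(5*t), 0]
  [0, 0, exp(5*t)]

Strategy: write B = P · J · P⁻¹ where J is a Jordan canonical form, so e^{tB} = P · e^{tJ} · P⁻¹, and e^{tJ} can be computed block-by-block.

B has Jordan form
J =
  [5, 1, 0]
  [0, 5, 0]
  [0, 0, 5]
(up to reordering of blocks).

Per-block formulas:
  For a 1×1 block at λ = 5: exp(t · [5]) = [e^(5t)].
  For a 2×2 Jordan block J_2(5): exp(t · J_2(5)) = e^(5t)·(I + t·N), where N is the 2×2 nilpotent shift.

After assembling e^{tJ} and conjugating by P, we get:

e^{tB} =
  [exp(5*t), t*exp(5*t), 0]
  [0, exp(5*t), 0]
  [0, 0, exp(5*t)]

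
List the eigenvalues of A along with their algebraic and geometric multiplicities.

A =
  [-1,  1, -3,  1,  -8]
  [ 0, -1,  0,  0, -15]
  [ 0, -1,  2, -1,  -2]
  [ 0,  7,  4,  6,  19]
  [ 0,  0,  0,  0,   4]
λ = -1: alg = 2, geom = 2; λ = 4: alg = 3, geom = 2

Step 1 — factor the characteristic polynomial to read off the algebraic multiplicities:
  χ_A(x) = (x - 4)^3*(x + 1)^2

Step 2 — compute geometric multiplicities via the rank-nullity identity g(λ) = n − rank(A − λI):
  rank(A − (-1)·I) = 3, so dim ker(A − (-1)·I) = n − 3 = 2
  rank(A − (4)·I) = 3, so dim ker(A − (4)·I) = n − 3 = 2

Summary:
  λ = -1: algebraic multiplicity = 2, geometric multiplicity = 2
  λ = 4: algebraic multiplicity = 3, geometric multiplicity = 2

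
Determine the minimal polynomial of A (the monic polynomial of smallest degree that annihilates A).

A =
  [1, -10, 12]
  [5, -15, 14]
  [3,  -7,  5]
x^3 + 9*x^2 + 27*x + 27

The characteristic polynomial is χ_A(x) = (x + 3)^3, so the eigenvalues are known. The minimal polynomial is
  m_A(x) = Π_λ (x − λ)^{k_λ}
where k_λ is the size of the *largest* Jordan block for λ (equivalently, the smallest k with (A − λI)^k v = 0 for every generalised eigenvector v of λ).

  λ = -3: largest Jordan block has size 3, contributing (x + 3)^3

So m_A(x) = (x + 3)^3 = x^3 + 9*x^2 + 27*x + 27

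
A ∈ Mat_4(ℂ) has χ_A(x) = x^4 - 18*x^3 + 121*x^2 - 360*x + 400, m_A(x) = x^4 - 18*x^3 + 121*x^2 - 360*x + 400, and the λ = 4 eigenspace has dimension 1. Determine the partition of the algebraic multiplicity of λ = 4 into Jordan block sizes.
Block sizes for λ = 4: [2]

Step 1 — from the characteristic polynomial, algebraic multiplicity of λ = 4 is 2. From dim ker(A − (4)·I) = 1, there are exactly 1 Jordan blocks for λ = 4.
Step 2 — from the minimal polynomial, the factor (x − 4)^2 tells us the largest block for λ = 4 has size 2.
Step 3 — with total size 2, 1 blocks, and largest block 2, the block sizes (in nonincreasing order) are [2].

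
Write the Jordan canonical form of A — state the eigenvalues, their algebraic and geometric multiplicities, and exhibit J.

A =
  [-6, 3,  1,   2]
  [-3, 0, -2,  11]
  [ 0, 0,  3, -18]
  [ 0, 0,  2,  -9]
J_3(-3) ⊕ J_1(-3)

The characteristic polynomial is
  det(x·I − A) = x^4 + 12*x^3 + 54*x^2 + 108*x + 81 = (x + 3)^4

Eigenvalues and multiplicities (the geometric multiplicity of λ is n − rank(A − λI), which equals the number of Jordan blocks for λ):
  λ = -3: algebraic multiplicity = 4, geometric multiplicity = 2

Determining the block sizes for each eigenvalue:
  λ = -3: with am = 4 and gm = 2, the partition is not yet determined (e.g. several partitions of 4 into 2 parts exist). Let N = A − (-3)·I. Computing rank(N^1) = 2, rank(N^2) = 1, rank(N^3) = 0; the number of blocks of size ≥ j is rank(N^{j−1}) − rank(N^j), giving [2, 1, 1]. So we have 1 block(s) of size 3, 1 block(s) of size 1 → block sizes [3, 1]

Assembling the blocks gives a Jordan form
J =
  [-3,  1,  0,  0]
  [ 0, -3,  1,  0]
  [ 0,  0, -3,  0]
  [ 0,  0,  0, -3]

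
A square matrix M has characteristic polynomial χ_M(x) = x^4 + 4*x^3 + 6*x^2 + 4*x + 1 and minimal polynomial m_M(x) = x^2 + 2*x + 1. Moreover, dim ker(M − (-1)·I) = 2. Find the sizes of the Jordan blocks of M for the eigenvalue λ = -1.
Block sizes for λ = -1: [2, 2]

Step 1 — from the characteristic polynomial, algebraic multiplicity of λ = -1 is 4. From dim ker(M − (-1)·I) = 2, there are exactly 2 Jordan blocks for λ = -1.
Step 2 — from the minimal polynomial, the factor (x + 1)^2 tells us the largest block for λ = -1 has size 2.
Step 3 — with total size 4, 2 blocks, and largest block 2, the block sizes (in nonincreasing order) are [2, 2].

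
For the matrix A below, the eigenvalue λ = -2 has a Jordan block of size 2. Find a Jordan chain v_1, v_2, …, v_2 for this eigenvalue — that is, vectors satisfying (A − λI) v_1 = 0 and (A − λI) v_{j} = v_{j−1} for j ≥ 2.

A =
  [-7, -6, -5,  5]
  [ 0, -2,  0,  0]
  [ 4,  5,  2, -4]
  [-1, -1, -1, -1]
A Jordan chain for λ = -2 of length 2:
v_1 = (-5, 0, 4, -1)ᵀ
v_2 = (1, 0, 0, 0)ᵀ

Let N = A − (-2)·I. We want v_2 with N^2 v_2 = 0 but N^1 v_2 ≠ 0; then v_{j-1} := N · v_j for j = 2, …, 2.

Pick v_2 = (1, 0, 0, 0)ᵀ.
Then v_1 = N · v_2 = (-5, 0, 4, -1)ᵀ.

Sanity check: (A − (-2)·I) v_1 = (0, 0, 0, 0)ᵀ = 0. ✓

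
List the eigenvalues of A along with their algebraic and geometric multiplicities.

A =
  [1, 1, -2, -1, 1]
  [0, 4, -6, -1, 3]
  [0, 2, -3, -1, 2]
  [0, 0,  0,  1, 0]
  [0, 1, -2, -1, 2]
λ = 1: alg = 5, geom = 3

Step 1 — factor the characteristic polynomial to read off the algebraic multiplicities:
  χ_A(x) = (x - 1)^5

Step 2 — compute geometric multiplicities via the rank-nullity identity g(λ) = n − rank(A − λI):
  rank(A − (1)·I) = 2, so dim ker(A − (1)·I) = n − 2 = 3

Summary:
  λ = 1: algebraic multiplicity = 5, geometric multiplicity = 3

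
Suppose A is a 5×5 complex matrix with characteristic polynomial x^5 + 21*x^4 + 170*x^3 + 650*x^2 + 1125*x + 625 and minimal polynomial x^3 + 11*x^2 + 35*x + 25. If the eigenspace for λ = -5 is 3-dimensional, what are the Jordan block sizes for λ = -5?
Block sizes for λ = -5: [2, 1, 1]

Step 1 — from the characteristic polynomial, algebraic multiplicity of λ = -5 is 4. From dim ker(A − (-5)·I) = 3, there are exactly 3 Jordan blocks for λ = -5.
Step 2 — from the minimal polynomial, the factor (x + 5)^2 tells us the largest block for λ = -5 has size 2.
Step 3 — with total size 4, 3 blocks, and largest block 2, the block sizes (in nonincreasing order) are [2, 1, 1].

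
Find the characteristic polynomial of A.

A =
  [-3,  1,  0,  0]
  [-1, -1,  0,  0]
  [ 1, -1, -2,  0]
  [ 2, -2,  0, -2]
x^4 + 8*x^3 + 24*x^2 + 32*x + 16

Expanding det(x·I − A) (e.g. by cofactor expansion or by noting that A is similar to its Jordan form J, which has the same characteristic polynomial as A) gives
  χ_A(x) = x^4 + 8*x^3 + 24*x^2 + 32*x + 16
which factors as (x + 2)^4. The eigenvalues (with algebraic multiplicities) are λ = -2 with multiplicity 4.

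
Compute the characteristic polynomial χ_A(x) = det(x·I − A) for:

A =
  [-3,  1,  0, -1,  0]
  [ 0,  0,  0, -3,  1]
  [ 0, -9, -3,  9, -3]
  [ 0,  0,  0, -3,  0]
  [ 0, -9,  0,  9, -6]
x^5 + 15*x^4 + 90*x^3 + 270*x^2 + 405*x + 243

Expanding det(x·I − A) (e.g. by cofactor expansion or by noting that A is similar to its Jordan form J, which has the same characteristic polynomial as A) gives
  χ_A(x) = x^5 + 15*x^4 + 90*x^3 + 270*x^2 + 405*x + 243
which factors as (x + 3)^5. The eigenvalues (with algebraic multiplicities) are λ = -3 with multiplicity 5.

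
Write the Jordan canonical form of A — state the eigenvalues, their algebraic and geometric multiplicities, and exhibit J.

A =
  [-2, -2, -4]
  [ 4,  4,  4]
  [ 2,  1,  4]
J_2(2) ⊕ J_1(2)

The characteristic polynomial is
  det(x·I − A) = x^3 - 6*x^2 + 12*x - 8 = (x - 2)^3

Eigenvalues and multiplicities (the geometric multiplicity of λ is n − rank(A − λI), which equals the number of Jordan blocks for λ):
  λ = 2: algebraic multiplicity = 3, geometric multiplicity = 2

Determining the block sizes for each eigenvalue:
  λ = 2: 2 blocks summing to 3 forces exactly one block of size 2 and the rest size 1 → block sizes [2, 1]

Assembling the blocks gives a Jordan form
J =
  [2, 1, 0]
  [0, 2, 0]
  [0, 0, 2]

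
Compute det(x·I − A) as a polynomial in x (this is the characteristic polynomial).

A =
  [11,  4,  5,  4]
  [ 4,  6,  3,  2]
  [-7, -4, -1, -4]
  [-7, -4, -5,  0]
x^4 - 16*x^3 + 96*x^2 - 256*x + 256

Expanding det(x·I − A) (e.g. by cofactor expansion or by noting that A is similar to its Jordan form J, which has the same characteristic polynomial as A) gives
  χ_A(x) = x^4 - 16*x^3 + 96*x^2 - 256*x + 256
which factors as (x - 4)^4. The eigenvalues (with algebraic multiplicities) are λ = 4 with multiplicity 4.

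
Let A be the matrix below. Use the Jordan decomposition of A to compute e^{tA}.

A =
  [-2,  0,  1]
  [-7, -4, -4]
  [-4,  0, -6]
e^{tA} =
  [2*t*exp(-4*t) + exp(-4*t), 0, t*exp(-4*t)]
  [t^2*exp(-4*t) - 7*t*exp(-4*t), exp(-4*t), t^2*exp(-4*t)/2 - 4*t*exp(-4*t)]
  [-4*t*exp(-4*t), 0, -2*t*exp(-4*t) + exp(-4*t)]

Strategy: write A = P · J · P⁻¹ where J is a Jordan canonical form, so e^{tA} = P · e^{tJ} · P⁻¹, and e^{tJ} can be computed block-by-block.

A has Jordan form
J =
  [-4,  1,  0]
  [ 0, -4,  1]
  [ 0,  0, -4]
(up to reordering of blocks).

Per-block formulas:
  For a 3×3 Jordan block J_3(-4): exp(t · J_3(-4)) = e^(-4t)·(I + t·N + (t^2/2)·N^2), where N is the 3×3 nilpotent shift.

After assembling e^{tJ} and conjugating by P, we get:

e^{tA} =
  [2*t*exp(-4*t) + exp(-4*t), 0, t*exp(-4*t)]
  [t^2*exp(-4*t) - 7*t*exp(-4*t), exp(-4*t), t^2*exp(-4*t)/2 - 4*t*exp(-4*t)]
  [-4*t*exp(-4*t), 0, -2*t*exp(-4*t) + exp(-4*t)]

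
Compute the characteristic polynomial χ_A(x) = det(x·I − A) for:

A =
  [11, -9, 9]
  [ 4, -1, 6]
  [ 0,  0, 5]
x^3 - 15*x^2 + 75*x - 125

Expanding det(x·I − A) (e.g. by cofactor expansion or by noting that A is similar to its Jordan form J, which has the same characteristic polynomial as A) gives
  χ_A(x) = x^3 - 15*x^2 + 75*x - 125
which factors as (x - 5)^3. The eigenvalues (with algebraic multiplicities) are λ = 5 with multiplicity 3.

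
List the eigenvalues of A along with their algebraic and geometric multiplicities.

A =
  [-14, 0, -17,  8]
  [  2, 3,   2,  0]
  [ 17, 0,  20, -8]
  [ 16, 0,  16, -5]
λ = -5: alg = 1, geom = 1; λ = 3: alg = 3, geom = 2

Step 1 — factor the characteristic polynomial to read off the algebraic multiplicities:
  χ_A(x) = (x - 3)^3*(x + 5)

Step 2 — compute geometric multiplicities via the rank-nullity identity g(λ) = n − rank(A − λI):
  rank(A − (-5)·I) = 3, so dim ker(A − (-5)·I) = n − 3 = 1
  rank(A − (3)·I) = 2, so dim ker(A − (3)·I) = n − 2 = 2

Summary:
  λ = -5: algebraic multiplicity = 1, geometric multiplicity = 1
  λ = 3: algebraic multiplicity = 3, geometric multiplicity = 2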